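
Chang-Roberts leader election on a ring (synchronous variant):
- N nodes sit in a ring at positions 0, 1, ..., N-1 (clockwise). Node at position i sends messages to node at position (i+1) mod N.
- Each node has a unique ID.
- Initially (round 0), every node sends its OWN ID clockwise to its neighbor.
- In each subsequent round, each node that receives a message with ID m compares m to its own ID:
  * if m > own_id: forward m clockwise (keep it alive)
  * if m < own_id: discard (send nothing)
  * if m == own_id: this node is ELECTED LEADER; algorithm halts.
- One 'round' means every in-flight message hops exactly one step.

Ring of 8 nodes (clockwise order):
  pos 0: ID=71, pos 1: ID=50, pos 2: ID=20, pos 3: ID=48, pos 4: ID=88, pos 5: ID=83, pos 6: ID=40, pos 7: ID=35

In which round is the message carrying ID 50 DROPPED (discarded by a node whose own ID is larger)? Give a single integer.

Answer: 3

Derivation:
Round 1: pos1(id50) recv 71: fwd; pos2(id20) recv 50: fwd; pos3(id48) recv 20: drop; pos4(id88) recv 48: drop; pos5(id83) recv 88: fwd; pos6(id40) recv 83: fwd; pos7(id35) recv 40: fwd; pos0(id71) recv 35: drop
Round 2: pos2(id20) recv 71: fwd; pos3(id48) recv 50: fwd; pos6(id40) recv 88: fwd; pos7(id35) recv 83: fwd; pos0(id71) recv 40: drop
Round 3: pos3(id48) recv 71: fwd; pos4(id88) recv 50: drop; pos7(id35) recv 88: fwd; pos0(id71) recv 83: fwd
Round 4: pos4(id88) recv 71: drop; pos0(id71) recv 88: fwd; pos1(id50) recv 83: fwd
Round 5: pos1(id50) recv 88: fwd; pos2(id20) recv 83: fwd
Round 6: pos2(id20) recv 88: fwd; pos3(id48) recv 83: fwd
Round 7: pos3(id48) recv 88: fwd; pos4(id88) recv 83: drop
Round 8: pos4(id88) recv 88: ELECTED
Message ID 50 originates at pos 1; dropped at pos 4 in round 3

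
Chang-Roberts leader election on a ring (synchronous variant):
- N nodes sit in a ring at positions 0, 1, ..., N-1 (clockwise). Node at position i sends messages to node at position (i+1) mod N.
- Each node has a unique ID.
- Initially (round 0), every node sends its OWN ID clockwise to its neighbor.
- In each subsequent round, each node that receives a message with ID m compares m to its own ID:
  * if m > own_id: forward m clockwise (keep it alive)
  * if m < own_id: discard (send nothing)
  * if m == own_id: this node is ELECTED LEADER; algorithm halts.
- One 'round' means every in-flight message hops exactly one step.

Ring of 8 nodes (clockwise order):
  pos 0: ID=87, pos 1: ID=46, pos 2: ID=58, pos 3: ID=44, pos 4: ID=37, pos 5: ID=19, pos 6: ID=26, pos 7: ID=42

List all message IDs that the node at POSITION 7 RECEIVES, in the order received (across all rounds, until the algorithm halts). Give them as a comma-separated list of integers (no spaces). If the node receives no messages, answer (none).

Answer: 26,37,44,58,87

Derivation:
Round 1: pos1(id46) recv 87: fwd; pos2(id58) recv 46: drop; pos3(id44) recv 58: fwd; pos4(id37) recv 44: fwd; pos5(id19) recv 37: fwd; pos6(id26) recv 19: drop; pos7(id42) recv 26: drop; pos0(id87) recv 42: drop
Round 2: pos2(id58) recv 87: fwd; pos4(id37) recv 58: fwd; pos5(id19) recv 44: fwd; pos6(id26) recv 37: fwd
Round 3: pos3(id44) recv 87: fwd; pos5(id19) recv 58: fwd; pos6(id26) recv 44: fwd; pos7(id42) recv 37: drop
Round 4: pos4(id37) recv 87: fwd; pos6(id26) recv 58: fwd; pos7(id42) recv 44: fwd
Round 5: pos5(id19) recv 87: fwd; pos7(id42) recv 58: fwd; pos0(id87) recv 44: drop
Round 6: pos6(id26) recv 87: fwd; pos0(id87) recv 58: drop
Round 7: pos7(id42) recv 87: fwd
Round 8: pos0(id87) recv 87: ELECTED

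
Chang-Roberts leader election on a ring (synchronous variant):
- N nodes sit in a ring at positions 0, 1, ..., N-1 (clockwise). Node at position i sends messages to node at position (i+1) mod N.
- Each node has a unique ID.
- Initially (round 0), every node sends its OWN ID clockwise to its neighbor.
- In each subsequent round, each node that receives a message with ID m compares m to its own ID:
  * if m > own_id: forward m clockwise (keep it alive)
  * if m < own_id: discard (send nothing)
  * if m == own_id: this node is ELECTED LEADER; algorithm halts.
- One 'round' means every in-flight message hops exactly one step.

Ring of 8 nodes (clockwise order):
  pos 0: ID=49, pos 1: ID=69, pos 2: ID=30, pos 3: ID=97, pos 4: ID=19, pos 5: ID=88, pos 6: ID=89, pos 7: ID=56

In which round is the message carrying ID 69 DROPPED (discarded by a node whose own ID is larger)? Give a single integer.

Round 1: pos1(id69) recv 49: drop; pos2(id30) recv 69: fwd; pos3(id97) recv 30: drop; pos4(id19) recv 97: fwd; pos5(id88) recv 19: drop; pos6(id89) recv 88: drop; pos7(id56) recv 89: fwd; pos0(id49) recv 56: fwd
Round 2: pos3(id97) recv 69: drop; pos5(id88) recv 97: fwd; pos0(id49) recv 89: fwd; pos1(id69) recv 56: drop
Round 3: pos6(id89) recv 97: fwd; pos1(id69) recv 89: fwd
Round 4: pos7(id56) recv 97: fwd; pos2(id30) recv 89: fwd
Round 5: pos0(id49) recv 97: fwd; pos3(id97) recv 89: drop
Round 6: pos1(id69) recv 97: fwd
Round 7: pos2(id30) recv 97: fwd
Round 8: pos3(id97) recv 97: ELECTED
Message ID 69 originates at pos 1; dropped at pos 3 in round 2

Answer: 2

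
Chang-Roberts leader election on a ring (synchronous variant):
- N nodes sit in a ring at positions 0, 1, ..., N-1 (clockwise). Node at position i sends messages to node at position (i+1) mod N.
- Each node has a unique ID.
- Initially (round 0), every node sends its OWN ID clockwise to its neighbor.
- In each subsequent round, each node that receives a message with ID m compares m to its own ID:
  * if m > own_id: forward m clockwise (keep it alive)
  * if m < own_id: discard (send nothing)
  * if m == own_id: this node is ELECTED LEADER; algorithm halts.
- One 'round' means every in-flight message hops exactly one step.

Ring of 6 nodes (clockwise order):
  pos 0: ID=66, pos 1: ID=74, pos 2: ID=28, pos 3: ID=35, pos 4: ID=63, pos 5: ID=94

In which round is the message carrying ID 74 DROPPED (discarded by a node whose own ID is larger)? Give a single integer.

Round 1: pos1(id74) recv 66: drop; pos2(id28) recv 74: fwd; pos3(id35) recv 28: drop; pos4(id63) recv 35: drop; pos5(id94) recv 63: drop; pos0(id66) recv 94: fwd
Round 2: pos3(id35) recv 74: fwd; pos1(id74) recv 94: fwd
Round 3: pos4(id63) recv 74: fwd; pos2(id28) recv 94: fwd
Round 4: pos5(id94) recv 74: drop; pos3(id35) recv 94: fwd
Round 5: pos4(id63) recv 94: fwd
Round 6: pos5(id94) recv 94: ELECTED
Message ID 74 originates at pos 1; dropped at pos 5 in round 4

Answer: 4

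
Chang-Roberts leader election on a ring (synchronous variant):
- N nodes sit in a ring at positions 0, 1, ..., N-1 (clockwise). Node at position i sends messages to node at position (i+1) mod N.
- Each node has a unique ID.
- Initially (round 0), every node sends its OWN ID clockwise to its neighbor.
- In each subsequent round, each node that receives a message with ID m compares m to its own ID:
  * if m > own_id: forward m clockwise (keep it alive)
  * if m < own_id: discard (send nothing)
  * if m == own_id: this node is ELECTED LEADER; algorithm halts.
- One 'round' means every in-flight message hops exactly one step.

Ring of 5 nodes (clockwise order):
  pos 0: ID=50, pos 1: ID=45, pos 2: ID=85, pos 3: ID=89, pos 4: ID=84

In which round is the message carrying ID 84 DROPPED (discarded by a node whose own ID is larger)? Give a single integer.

Answer: 3

Derivation:
Round 1: pos1(id45) recv 50: fwd; pos2(id85) recv 45: drop; pos3(id89) recv 85: drop; pos4(id84) recv 89: fwd; pos0(id50) recv 84: fwd
Round 2: pos2(id85) recv 50: drop; pos0(id50) recv 89: fwd; pos1(id45) recv 84: fwd
Round 3: pos1(id45) recv 89: fwd; pos2(id85) recv 84: drop
Round 4: pos2(id85) recv 89: fwd
Round 5: pos3(id89) recv 89: ELECTED
Message ID 84 originates at pos 4; dropped at pos 2 in round 3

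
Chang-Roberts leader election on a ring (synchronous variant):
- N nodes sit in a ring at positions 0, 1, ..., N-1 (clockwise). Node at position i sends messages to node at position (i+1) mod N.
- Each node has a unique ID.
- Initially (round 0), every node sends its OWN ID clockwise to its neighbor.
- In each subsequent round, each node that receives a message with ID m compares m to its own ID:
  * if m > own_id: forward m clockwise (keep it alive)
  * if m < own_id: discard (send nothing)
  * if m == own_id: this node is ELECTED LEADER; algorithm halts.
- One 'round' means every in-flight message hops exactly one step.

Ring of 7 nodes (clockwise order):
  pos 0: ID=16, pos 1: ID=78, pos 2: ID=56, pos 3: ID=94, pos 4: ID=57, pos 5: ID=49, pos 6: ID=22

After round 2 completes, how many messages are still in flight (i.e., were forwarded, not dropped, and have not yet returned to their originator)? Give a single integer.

Round 1: pos1(id78) recv 16: drop; pos2(id56) recv 78: fwd; pos3(id94) recv 56: drop; pos4(id57) recv 94: fwd; pos5(id49) recv 57: fwd; pos6(id22) recv 49: fwd; pos0(id16) recv 22: fwd
Round 2: pos3(id94) recv 78: drop; pos5(id49) recv 94: fwd; pos6(id22) recv 57: fwd; pos0(id16) recv 49: fwd; pos1(id78) recv 22: drop
After round 2: 3 messages still in flight

Answer: 3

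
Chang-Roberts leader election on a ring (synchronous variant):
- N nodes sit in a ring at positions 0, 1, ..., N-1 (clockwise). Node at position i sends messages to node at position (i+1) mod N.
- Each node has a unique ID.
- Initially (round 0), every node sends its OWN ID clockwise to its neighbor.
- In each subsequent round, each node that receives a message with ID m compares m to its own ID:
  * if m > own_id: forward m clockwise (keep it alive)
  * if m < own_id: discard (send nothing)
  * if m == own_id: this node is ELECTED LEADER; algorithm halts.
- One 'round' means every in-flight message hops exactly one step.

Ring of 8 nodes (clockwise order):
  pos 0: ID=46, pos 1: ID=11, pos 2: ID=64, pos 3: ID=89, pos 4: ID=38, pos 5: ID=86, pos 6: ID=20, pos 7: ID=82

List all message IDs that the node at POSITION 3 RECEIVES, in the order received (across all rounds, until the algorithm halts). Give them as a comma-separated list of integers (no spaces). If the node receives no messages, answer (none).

Round 1: pos1(id11) recv 46: fwd; pos2(id64) recv 11: drop; pos3(id89) recv 64: drop; pos4(id38) recv 89: fwd; pos5(id86) recv 38: drop; pos6(id20) recv 86: fwd; pos7(id82) recv 20: drop; pos0(id46) recv 82: fwd
Round 2: pos2(id64) recv 46: drop; pos5(id86) recv 89: fwd; pos7(id82) recv 86: fwd; pos1(id11) recv 82: fwd
Round 3: pos6(id20) recv 89: fwd; pos0(id46) recv 86: fwd; pos2(id64) recv 82: fwd
Round 4: pos7(id82) recv 89: fwd; pos1(id11) recv 86: fwd; pos3(id89) recv 82: drop
Round 5: pos0(id46) recv 89: fwd; pos2(id64) recv 86: fwd
Round 6: pos1(id11) recv 89: fwd; pos3(id89) recv 86: drop
Round 7: pos2(id64) recv 89: fwd
Round 8: pos3(id89) recv 89: ELECTED

Answer: 64,82,86,89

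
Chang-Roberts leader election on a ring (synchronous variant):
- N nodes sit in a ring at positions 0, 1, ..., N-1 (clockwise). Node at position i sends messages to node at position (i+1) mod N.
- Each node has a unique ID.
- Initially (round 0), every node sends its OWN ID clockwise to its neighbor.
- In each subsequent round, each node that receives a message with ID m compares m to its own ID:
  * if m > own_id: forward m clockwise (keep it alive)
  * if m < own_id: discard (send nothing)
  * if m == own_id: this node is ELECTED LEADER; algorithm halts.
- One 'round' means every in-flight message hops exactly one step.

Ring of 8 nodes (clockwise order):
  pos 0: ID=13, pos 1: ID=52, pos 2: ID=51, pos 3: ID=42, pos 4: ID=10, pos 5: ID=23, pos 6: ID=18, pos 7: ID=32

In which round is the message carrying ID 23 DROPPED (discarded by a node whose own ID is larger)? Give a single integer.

Answer: 2

Derivation:
Round 1: pos1(id52) recv 13: drop; pos2(id51) recv 52: fwd; pos3(id42) recv 51: fwd; pos4(id10) recv 42: fwd; pos5(id23) recv 10: drop; pos6(id18) recv 23: fwd; pos7(id32) recv 18: drop; pos0(id13) recv 32: fwd
Round 2: pos3(id42) recv 52: fwd; pos4(id10) recv 51: fwd; pos5(id23) recv 42: fwd; pos7(id32) recv 23: drop; pos1(id52) recv 32: drop
Round 3: pos4(id10) recv 52: fwd; pos5(id23) recv 51: fwd; pos6(id18) recv 42: fwd
Round 4: pos5(id23) recv 52: fwd; pos6(id18) recv 51: fwd; pos7(id32) recv 42: fwd
Round 5: pos6(id18) recv 52: fwd; pos7(id32) recv 51: fwd; pos0(id13) recv 42: fwd
Round 6: pos7(id32) recv 52: fwd; pos0(id13) recv 51: fwd; pos1(id52) recv 42: drop
Round 7: pos0(id13) recv 52: fwd; pos1(id52) recv 51: drop
Round 8: pos1(id52) recv 52: ELECTED
Message ID 23 originates at pos 5; dropped at pos 7 in round 2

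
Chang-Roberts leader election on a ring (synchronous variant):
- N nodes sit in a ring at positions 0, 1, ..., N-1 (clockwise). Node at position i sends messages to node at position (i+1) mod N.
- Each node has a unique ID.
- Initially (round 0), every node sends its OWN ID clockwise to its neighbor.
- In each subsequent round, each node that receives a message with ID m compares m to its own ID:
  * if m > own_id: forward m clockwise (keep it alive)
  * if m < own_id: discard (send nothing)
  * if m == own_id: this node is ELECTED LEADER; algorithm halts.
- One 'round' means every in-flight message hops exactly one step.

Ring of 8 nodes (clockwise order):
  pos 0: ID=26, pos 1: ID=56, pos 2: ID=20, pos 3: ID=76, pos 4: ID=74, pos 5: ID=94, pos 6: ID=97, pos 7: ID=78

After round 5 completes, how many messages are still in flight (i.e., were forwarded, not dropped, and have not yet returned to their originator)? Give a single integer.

Round 1: pos1(id56) recv 26: drop; pos2(id20) recv 56: fwd; pos3(id76) recv 20: drop; pos4(id74) recv 76: fwd; pos5(id94) recv 74: drop; pos6(id97) recv 94: drop; pos7(id78) recv 97: fwd; pos0(id26) recv 78: fwd
Round 2: pos3(id76) recv 56: drop; pos5(id94) recv 76: drop; pos0(id26) recv 97: fwd; pos1(id56) recv 78: fwd
Round 3: pos1(id56) recv 97: fwd; pos2(id20) recv 78: fwd
Round 4: pos2(id20) recv 97: fwd; pos3(id76) recv 78: fwd
Round 5: pos3(id76) recv 97: fwd; pos4(id74) recv 78: fwd
After round 5: 2 messages still in flight

Answer: 2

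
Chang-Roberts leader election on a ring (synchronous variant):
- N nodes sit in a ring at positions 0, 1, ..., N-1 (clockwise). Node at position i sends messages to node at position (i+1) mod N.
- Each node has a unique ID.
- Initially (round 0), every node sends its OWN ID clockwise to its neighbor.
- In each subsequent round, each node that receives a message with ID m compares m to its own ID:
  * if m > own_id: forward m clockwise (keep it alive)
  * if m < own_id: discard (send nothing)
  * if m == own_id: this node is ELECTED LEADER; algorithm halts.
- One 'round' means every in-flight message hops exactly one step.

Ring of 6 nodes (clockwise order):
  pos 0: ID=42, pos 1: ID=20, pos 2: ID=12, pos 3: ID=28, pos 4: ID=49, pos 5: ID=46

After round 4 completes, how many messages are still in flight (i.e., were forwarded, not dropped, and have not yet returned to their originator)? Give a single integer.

Answer: 2

Derivation:
Round 1: pos1(id20) recv 42: fwd; pos2(id12) recv 20: fwd; pos3(id28) recv 12: drop; pos4(id49) recv 28: drop; pos5(id46) recv 49: fwd; pos0(id42) recv 46: fwd
Round 2: pos2(id12) recv 42: fwd; pos3(id28) recv 20: drop; pos0(id42) recv 49: fwd; pos1(id20) recv 46: fwd
Round 3: pos3(id28) recv 42: fwd; pos1(id20) recv 49: fwd; pos2(id12) recv 46: fwd
Round 4: pos4(id49) recv 42: drop; pos2(id12) recv 49: fwd; pos3(id28) recv 46: fwd
After round 4: 2 messages still in flight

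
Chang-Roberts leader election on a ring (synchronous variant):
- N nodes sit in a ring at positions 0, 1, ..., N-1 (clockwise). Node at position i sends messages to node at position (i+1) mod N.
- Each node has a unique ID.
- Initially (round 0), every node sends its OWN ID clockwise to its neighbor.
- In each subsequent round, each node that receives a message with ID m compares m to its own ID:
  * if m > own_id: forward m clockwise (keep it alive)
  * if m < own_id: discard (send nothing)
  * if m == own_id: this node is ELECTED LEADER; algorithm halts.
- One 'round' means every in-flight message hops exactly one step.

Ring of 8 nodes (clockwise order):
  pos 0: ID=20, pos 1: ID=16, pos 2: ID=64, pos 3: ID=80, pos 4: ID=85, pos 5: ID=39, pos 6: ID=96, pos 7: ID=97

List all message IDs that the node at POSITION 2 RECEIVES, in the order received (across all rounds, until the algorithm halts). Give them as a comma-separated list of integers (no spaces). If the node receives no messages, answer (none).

Round 1: pos1(id16) recv 20: fwd; pos2(id64) recv 16: drop; pos3(id80) recv 64: drop; pos4(id85) recv 80: drop; pos5(id39) recv 85: fwd; pos6(id96) recv 39: drop; pos7(id97) recv 96: drop; pos0(id20) recv 97: fwd
Round 2: pos2(id64) recv 20: drop; pos6(id96) recv 85: drop; pos1(id16) recv 97: fwd
Round 3: pos2(id64) recv 97: fwd
Round 4: pos3(id80) recv 97: fwd
Round 5: pos4(id85) recv 97: fwd
Round 6: pos5(id39) recv 97: fwd
Round 7: pos6(id96) recv 97: fwd
Round 8: pos7(id97) recv 97: ELECTED

Answer: 16,20,97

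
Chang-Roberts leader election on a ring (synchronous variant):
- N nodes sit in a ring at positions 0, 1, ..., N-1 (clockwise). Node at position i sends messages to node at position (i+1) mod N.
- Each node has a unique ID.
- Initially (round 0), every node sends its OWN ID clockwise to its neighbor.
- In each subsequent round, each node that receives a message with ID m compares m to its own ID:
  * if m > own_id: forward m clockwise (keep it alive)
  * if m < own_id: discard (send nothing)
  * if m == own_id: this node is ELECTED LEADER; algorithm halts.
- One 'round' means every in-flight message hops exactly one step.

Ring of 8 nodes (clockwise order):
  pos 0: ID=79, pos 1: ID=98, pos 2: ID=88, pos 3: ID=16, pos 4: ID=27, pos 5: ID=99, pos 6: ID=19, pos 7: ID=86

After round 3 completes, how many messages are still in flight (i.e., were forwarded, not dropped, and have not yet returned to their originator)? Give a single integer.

Answer: 2

Derivation:
Round 1: pos1(id98) recv 79: drop; pos2(id88) recv 98: fwd; pos3(id16) recv 88: fwd; pos4(id27) recv 16: drop; pos5(id99) recv 27: drop; pos6(id19) recv 99: fwd; pos7(id86) recv 19: drop; pos0(id79) recv 86: fwd
Round 2: pos3(id16) recv 98: fwd; pos4(id27) recv 88: fwd; pos7(id86) recv 99: fwd; pos1(id98) recv 86: drop
Round 3: pos4(id27) recv 98: fwd; pos5(id99) recv 88: drop; pos0(id79) recv 99: fwd
After round 3: 2 messages still in flight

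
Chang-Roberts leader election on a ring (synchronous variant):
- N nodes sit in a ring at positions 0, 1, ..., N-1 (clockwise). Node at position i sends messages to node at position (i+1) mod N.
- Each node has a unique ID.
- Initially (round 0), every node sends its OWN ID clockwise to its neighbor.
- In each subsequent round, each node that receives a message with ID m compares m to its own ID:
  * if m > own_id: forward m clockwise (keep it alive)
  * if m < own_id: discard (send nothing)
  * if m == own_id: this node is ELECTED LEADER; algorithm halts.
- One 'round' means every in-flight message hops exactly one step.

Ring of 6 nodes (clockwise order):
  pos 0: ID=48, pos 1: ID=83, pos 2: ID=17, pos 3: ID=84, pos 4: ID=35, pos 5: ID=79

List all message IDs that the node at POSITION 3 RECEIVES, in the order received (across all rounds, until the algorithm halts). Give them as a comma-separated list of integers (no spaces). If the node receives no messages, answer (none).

Answer: 17,83,84

Derivation:
Round 1: pos1(id83) recv 48: drop; pos2(id17) recv 83: fwd; pos3(id84) recv 17: drop; pos4(id35) recv 84: fwd; pos5(id79) recv 35: drop; pos0(id48) recv 79: fwd
Round 2: pos3(id84) recv 83: drop; pos5(id79) recv 84: fwd; pos1(id83) recv 79: drop
Round 3: pos0(id48) recv 84: fwd
Round 4: pos1(id83) recv 84: fwd
Round 5: pos2(id17) recv 84: fwd
Round 6: pos3(id84) recv 84: ELECTED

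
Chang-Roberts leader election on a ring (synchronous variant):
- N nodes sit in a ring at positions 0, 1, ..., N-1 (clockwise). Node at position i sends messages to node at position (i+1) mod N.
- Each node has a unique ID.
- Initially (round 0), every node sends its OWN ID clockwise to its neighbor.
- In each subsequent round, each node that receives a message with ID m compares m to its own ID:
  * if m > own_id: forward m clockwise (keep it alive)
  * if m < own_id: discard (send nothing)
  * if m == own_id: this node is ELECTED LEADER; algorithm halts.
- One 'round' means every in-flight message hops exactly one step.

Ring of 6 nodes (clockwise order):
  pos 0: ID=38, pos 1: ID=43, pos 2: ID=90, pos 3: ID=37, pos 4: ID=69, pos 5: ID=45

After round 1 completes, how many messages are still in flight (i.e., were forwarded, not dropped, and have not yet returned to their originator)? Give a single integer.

Answer: 3

Derivation:
Round 1: pos1(id43) recv 38: drop; pos2(id90) recv 43: drop; pos3(id37) recv 90: fwd; pos4(id69) recv 37: drop; pos5(id45) recv 69: fwd; pos0(id38) recv 45: fwd
After round 1: 3 messages still in flight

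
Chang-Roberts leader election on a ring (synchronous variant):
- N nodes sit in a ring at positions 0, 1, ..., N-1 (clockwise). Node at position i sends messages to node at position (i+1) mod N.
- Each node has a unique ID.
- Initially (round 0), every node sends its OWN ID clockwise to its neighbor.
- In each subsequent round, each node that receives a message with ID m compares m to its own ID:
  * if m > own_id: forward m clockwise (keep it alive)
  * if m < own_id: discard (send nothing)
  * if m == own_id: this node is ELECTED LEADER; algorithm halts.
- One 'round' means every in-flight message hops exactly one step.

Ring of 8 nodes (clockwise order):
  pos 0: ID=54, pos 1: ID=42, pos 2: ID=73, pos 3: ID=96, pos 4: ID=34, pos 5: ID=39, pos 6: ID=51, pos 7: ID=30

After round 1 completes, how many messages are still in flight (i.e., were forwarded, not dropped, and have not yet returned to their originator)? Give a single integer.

Round 1: pos1(id42) recv 54: fwd; pos2(id73) recv 42: drop; pos3(id96) recv 73: drop; pos4(id34) recv 96: fwd; pos5(id39) recv 34: drop; pos6(id51) recv 39: drop; pos7(id30) recv 51: fwd; pos0(id54) recv 30: drop
After round 1: 3 messages still in flight

Answer: 3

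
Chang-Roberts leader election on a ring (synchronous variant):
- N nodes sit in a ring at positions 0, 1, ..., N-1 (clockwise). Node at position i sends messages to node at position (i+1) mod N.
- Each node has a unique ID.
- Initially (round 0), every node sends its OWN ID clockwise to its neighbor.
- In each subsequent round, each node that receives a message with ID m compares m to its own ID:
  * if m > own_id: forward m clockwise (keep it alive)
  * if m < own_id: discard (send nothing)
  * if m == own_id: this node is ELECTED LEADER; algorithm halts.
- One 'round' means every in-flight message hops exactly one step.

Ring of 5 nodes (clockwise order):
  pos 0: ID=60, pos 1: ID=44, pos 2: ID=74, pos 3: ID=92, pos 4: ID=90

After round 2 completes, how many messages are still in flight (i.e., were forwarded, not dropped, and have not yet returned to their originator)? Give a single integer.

Answer: 2

Derivation:
Round 1: pos1(id44) recv 60: fwd; pos2(id74) recv 44: drop; pos3(id92) recv 74: drop; pos4(id90) recv 92: fwd; pos0(id60) recv 90: fwd
Round 2: pos2(id74) recv 60: drop; pos0(id60) recv 92: fwd; pos1(id44) recv 90: fwd
After round 2: 2 messages still in flight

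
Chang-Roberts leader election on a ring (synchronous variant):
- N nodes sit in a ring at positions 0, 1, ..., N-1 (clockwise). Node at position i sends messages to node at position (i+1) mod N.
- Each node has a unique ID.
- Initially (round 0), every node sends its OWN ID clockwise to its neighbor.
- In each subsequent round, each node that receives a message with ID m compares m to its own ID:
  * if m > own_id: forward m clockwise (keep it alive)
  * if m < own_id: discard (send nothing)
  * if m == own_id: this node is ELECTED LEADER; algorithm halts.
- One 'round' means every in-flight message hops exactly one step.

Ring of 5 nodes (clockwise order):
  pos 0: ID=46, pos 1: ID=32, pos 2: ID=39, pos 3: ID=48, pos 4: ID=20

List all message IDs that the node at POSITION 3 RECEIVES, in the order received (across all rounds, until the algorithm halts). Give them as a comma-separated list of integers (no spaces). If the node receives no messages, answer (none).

Round 1: pos1(id32) recv 46: fwd; pos2(id39) recv 32: drop; pos3(id48) recv 39: drop; pos4(id20) recv 48: fwd; pos0(id46) recv 20: drop
Round 2: pos2(id39) recv 46: fwd; pos0(id46) recv 48: fwd
Round 3: pos3(id48) recv 46: drop; pos1(id32) recv 48: fwd
Round 4: pos2(id39) recv 48: fwd
Round 5: pos3(id48) recv 48: ELECTED

Answer: 39,46,48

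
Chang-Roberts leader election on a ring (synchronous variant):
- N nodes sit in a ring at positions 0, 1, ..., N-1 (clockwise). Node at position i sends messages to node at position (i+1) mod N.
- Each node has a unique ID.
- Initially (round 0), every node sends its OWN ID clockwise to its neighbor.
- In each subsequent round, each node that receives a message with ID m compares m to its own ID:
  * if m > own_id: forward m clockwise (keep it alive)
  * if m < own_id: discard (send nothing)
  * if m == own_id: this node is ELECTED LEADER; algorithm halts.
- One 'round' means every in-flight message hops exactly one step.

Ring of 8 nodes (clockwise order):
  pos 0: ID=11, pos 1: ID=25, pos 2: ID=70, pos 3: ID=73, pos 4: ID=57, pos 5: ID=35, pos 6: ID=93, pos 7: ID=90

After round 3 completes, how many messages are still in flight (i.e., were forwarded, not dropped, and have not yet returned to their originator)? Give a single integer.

Answer: 2

Derivation:
Round 1: pos1(id25) recv 11: drop; pos2(id70) recv 25: drop; pos3(id73) recv 70: drop; pos4(id57) recv 73: fwd; pos5(id35) recv 57: fwd; pos6(id93) recv 35: drop; pos7(id90) recv 93: fwd; pos0(id11) recv 90: fwd
Round 2: pos5(id35) recv 73: fwd; pos6(id93) recv 57: drop; pos0(id11) recv 93: fwd; pos1(id25) recv 90: fwd
Round 3: pos6(id93) recv 73: drop; pos1(id25) recv 93: fwd; pos2(id70) recv 90: fwd
After round 3: 2 messages still in flight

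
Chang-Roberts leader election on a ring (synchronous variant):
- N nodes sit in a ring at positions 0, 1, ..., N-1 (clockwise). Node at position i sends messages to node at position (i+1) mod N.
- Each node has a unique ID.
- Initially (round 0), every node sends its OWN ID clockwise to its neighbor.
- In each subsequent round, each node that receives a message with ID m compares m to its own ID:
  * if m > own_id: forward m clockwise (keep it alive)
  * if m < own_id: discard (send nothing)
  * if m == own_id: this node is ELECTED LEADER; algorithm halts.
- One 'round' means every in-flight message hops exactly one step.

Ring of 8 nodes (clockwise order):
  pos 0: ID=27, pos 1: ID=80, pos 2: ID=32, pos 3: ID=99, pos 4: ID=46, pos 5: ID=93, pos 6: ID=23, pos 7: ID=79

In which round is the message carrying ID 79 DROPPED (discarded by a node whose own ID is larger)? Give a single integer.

Answer: 2

Derivation:
Round 1: pos1(id80) recv 27: drop; pos2(id32) recv 80: fwd; pos3(id99) recv 32: drop; pos4(id46) recv 99: fwd; pos5(id93) recv 46: drop; pos6(id23) recv 93: fwd; pos7(id79) recv 23: drop; pos0(id27) recv 79: fwd
Round 2: pos3(id99) recv 80: drop; pos5(id93) recv 99: fwd; pos7(id79) recv 93: fwd; pos1(id80) recv 79: drop
Round 3: pos6(id23) recv 99: fwd; pos0(id27) recv 93: fwd
Round 4: pos7(id79) recv 99: fwd; pos1(id80) recv 93: fwd
Round 5: pos0(id27) recv 99: fwd; pos2(id32) recv 93: fwd
Round 6: pos1(id80) recv 99: fwd; pos3(id99) recv 93: drop
Round 7: pos2(id32) recv 99: fwd
Round 8: pos3(id99) recv 99: ELECTED
Message ID 79 originates at pos 7; dropped at pos 1 in round 2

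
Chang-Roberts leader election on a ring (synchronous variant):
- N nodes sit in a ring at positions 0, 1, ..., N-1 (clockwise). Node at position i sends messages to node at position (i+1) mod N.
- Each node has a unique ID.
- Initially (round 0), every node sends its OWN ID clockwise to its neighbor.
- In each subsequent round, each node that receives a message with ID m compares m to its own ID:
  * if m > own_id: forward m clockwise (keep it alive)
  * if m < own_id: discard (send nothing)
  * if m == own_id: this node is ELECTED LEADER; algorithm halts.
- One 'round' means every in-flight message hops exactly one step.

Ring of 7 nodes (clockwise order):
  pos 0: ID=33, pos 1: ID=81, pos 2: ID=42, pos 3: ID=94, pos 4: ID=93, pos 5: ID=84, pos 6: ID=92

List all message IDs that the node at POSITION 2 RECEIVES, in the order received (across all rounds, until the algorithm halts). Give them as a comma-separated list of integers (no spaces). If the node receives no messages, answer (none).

Answer: 81,92,93,94

Derivation:
Round 1: pos1(id81) recv 33: drop; pos2(id42) recv 81: fwd; pos3(id94) recv 42: drop; pos4(id93) recv 94: fwd; pos5(id84) recv 93: fwd; pos6(id92) recv 84: drop; pos0(id33) recv 92: fwd
Round 2: pos3(id94) recv 81: drop; pos5(id84) recv 94: fwd; pos6(id92) recv 93: fwd; pos1(id81) recv 92: fwd
Round 3: pos6(id92) recv 94: fwd; pos0(id33) recv 93: fwd; pos2(id42) recv 92: fwd
Round 4: pos0(id33) recv 94: fwd; pos1(id81) recv 93: fwd; pos3(id94) recv 92: drop
Round 5: pos1(id81) recv 94: fwd; pos2(id42) recv 93: fwd
Round 6: pos2(id42) recv 94: fwd; pos3(id94) recv 93: drop
Round 7: pos3(id94) recv 94: ELECTED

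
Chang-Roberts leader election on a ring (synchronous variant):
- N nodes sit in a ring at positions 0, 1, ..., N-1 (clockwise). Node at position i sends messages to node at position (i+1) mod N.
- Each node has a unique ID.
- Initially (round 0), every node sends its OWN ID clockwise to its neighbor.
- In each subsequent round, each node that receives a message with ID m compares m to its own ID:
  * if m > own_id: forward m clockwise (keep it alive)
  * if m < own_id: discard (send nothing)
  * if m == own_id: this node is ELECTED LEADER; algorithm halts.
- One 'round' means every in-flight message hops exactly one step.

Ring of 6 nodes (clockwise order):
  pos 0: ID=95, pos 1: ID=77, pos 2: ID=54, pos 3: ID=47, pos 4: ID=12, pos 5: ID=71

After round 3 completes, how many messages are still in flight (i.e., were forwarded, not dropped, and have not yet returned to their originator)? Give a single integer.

Round 1: pos1(id77) recv 95: fwd; pos2(id54) recv 77: fwd; pos3(id47) recv 54: fwd; pos4(id12) recv 47: fwd; pos5(id71) recv 12: drop; pos0(id95) recv 71: drop
Round 2: pos2(id54) recv 95: fwd; pos3(id47) recv 77: fwd; pos4(id12) recv 54: fwd; pos5(id71) recv 47: drop
Round 3: pos3(id47) recv 95: fwd; pos4(id12) recv 77: fwd; pos5(id71) recv 54: drop
After round 3: 2 messages still in flight

Answer: 2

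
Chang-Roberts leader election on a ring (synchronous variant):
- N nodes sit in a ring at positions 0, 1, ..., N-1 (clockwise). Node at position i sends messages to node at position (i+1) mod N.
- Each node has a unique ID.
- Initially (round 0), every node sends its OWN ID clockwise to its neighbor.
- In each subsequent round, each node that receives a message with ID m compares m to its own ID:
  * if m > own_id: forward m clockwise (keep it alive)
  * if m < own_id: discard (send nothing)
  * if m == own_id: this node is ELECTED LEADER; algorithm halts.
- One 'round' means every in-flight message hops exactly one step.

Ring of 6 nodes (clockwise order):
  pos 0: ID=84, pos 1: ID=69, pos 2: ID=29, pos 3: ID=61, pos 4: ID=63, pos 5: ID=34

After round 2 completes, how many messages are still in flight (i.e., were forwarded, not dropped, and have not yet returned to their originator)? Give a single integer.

Answer: 2

Derivation:
Round 1: pos1(id69) recv 84: fwd; pos2(id29) recv 69: fwd; pos3(id61) recv 29: drop; pos4(id63) recv 61: drop; pos5(id34) recv 63: fwd; pos0(id84) recv 34: drop
Round 2: pos2(id29) recv 84: fwd; pos3(id61) recv 69: fwd; pos0(id84) recv 63: drop
After round 2: 2 messages still in flight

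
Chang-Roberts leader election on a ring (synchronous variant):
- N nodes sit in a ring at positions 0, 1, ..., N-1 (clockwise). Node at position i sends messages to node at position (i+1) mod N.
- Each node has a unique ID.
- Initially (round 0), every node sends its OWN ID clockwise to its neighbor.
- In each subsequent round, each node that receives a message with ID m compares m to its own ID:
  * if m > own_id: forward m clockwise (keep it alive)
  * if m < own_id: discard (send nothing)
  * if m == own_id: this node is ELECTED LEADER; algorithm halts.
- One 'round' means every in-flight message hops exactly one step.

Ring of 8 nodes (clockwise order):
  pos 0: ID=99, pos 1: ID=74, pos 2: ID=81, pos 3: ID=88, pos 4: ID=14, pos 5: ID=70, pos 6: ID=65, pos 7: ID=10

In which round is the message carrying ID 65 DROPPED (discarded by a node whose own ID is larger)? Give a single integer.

Round 1: pos1(id74) recv 99: fwd; pos2(id81) recv 74: drop; pos3(id88) recv 81: drop; pos4(id14) recv 88: fwd; pos5(id70) recv 14: drop; pos6(id65) recv 70: fwd; pos7(id10) recv 65: fwd; pos0(id99) recv 10: drop
Round 2: pos2(id81) recv 99: fwd; pos5(id70) recv 88: fwd; pos7(id10) recv 70: fwd; pos0(id99) recv 65: drop
Round 3: pos3(id88) recv 99: fwd; pos6(id65) recv 88: fwd; pos0(id99) recv 70: drop
Round 4: pos4(id14) recv 99: fwd; pos7(id10) recv 88: fwd
Round 5: pos5(id70) recv 99: fwd; pos0(id99) recv 88: drop
Round 6: pos6(id65) recv 99: fwd
Round 7: pos7(id10) recv 99: fwd
Round 8: pos0(id99) recv 99: ELECTED
Message ID 65 originates at pos 6; dropped at pos 0 in round 2

Answer: 2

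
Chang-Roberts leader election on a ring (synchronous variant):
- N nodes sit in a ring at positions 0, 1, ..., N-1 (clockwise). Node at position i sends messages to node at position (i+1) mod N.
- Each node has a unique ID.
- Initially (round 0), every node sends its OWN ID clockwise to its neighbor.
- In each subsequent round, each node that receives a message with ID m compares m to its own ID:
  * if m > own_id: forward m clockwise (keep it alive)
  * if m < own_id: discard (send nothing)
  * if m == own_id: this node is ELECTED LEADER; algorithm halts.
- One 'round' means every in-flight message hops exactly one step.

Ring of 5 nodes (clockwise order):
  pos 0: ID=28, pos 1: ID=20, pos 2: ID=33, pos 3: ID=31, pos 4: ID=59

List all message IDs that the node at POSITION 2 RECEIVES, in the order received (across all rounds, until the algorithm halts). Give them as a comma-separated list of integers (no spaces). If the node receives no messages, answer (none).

Round 1: pos1(id20) recv 28: fwd; pos2(id33) recv 20: drop; pos3(id31) recv 33: fwd; pos4(id59) recv 31: drop; pos0(id28) recv 59: fwd
Round 2: pos2(id33) recv 28: drop; pos4(id59) recv 33: drop; pos1(id20) recv 59: fwd
Round 3: pos2(id33) recv 59: fwd
Round 4: pos3(id31) recv 59: fwd
Round 5: pos4(id59) recv 59: ELECTED

Answer: 20,28,59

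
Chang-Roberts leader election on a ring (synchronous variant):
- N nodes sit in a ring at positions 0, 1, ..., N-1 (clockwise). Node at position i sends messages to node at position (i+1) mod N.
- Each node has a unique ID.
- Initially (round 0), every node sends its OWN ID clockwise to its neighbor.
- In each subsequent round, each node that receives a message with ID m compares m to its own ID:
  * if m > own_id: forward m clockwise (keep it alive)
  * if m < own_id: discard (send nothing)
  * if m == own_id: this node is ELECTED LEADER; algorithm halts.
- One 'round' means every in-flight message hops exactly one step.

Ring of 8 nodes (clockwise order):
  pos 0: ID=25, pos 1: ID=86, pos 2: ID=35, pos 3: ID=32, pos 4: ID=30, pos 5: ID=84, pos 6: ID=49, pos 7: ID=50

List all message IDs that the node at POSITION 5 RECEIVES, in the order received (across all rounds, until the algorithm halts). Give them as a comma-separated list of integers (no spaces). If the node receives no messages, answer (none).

Round 1: pos1(id86) recv 25: drop; pos2(id35) recv 86: fwd; pos3(id32) recv 35: fwd; pos4(id30) recv 32: fwd; pos5(id84) recv 30: drop; pos6(id49) recv 84: fwd; pos7(id50) recv 49: drop; pos0(id25) recv 50: fwd
Round 2: pos3(id32) recv 86: fwd; pos4(id30) recv 35: fwd; pos5(id84) recv 32: drop; pos7(id50) recv 84: fwd; pos1(id86) recv 50: drop
Round 3: pos4(id30) recv 86: fwd; pos5(id84) recv 35: drop; pos0(id25) recv 84: fwd
Round 4: pos5(id84) recv 86: fwd; pos1(id86) recv 84: drop
Round 5: pos6(id49) recv 86: fwd
Round 6: pos7(id50) recv 86: fwd
Round 7: pos0(id25) recv 86: fwd
Round 8: pos1(id86) recv 86: ELECTED

Answer: 30,32,35,86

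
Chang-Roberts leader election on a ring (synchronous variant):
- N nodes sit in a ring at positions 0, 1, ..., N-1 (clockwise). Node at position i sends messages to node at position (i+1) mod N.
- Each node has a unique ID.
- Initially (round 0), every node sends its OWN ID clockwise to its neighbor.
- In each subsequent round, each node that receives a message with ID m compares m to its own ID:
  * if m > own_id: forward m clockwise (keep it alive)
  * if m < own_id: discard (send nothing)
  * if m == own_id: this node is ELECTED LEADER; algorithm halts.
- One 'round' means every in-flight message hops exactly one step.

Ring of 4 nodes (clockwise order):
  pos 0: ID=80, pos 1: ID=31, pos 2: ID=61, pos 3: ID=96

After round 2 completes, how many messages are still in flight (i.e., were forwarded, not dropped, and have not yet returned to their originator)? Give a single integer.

Answer: 2

Derivation:
Round 1: pos1(id31) recv 80: fwd; pos2(id61) recv 31: drop; pos3(id96) recv 61: drop; pos0(id80) recv 96: fwd
Round 2: pos2(id61) recv 80: fwd; pos1(id31) recv 96: fwd
After round 2: 2 messages still in flight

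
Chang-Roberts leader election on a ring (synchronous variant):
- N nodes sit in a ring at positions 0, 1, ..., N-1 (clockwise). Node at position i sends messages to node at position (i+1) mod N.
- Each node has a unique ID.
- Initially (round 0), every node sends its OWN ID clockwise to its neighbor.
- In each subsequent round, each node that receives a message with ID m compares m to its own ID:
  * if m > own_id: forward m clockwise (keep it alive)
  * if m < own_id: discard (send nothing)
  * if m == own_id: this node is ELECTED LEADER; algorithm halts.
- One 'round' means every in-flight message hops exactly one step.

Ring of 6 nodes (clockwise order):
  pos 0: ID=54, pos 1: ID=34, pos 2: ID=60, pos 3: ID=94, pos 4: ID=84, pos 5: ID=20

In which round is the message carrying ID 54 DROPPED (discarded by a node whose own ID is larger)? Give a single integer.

Answer: 2

Derivation:
Round 1: pos1(id34) recv 54: fwd; pos2(id60) recv 34: drop; pos3(id94) recv 60: drop; pos4(id84) recv 94: fwd; pos5(id20) recv 84: fwd; pos0(id54) recv 20: drop
Round 2: pos2(id60) recv 54: drop; pos5(id20) recv 94: fwd; pos0(id54) recv 84: fwd
Round 3: pos0(id54) recv 94: fwd; pos1(id34) recv 84: fwd
Round 4: pos1(id34) recv 94: fwd; pos2(id60) recv 84: fwd
Round 5: pos2(id60) recv 94: fwd; pos3(id94) recv 84: drop
Round 6: pos3(id94) recv 94: ELECTED
Message ID 54 originates at pos 0; dropped at pos 2 in round 2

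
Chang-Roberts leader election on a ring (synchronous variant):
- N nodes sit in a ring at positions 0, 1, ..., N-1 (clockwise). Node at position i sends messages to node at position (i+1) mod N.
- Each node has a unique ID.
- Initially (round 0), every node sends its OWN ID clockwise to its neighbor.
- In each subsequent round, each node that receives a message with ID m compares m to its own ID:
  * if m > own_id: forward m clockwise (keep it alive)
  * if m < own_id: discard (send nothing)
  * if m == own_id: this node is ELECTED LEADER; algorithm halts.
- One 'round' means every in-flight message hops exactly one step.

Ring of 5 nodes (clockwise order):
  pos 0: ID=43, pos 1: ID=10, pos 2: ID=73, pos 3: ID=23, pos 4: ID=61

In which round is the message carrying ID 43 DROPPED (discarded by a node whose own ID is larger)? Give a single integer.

Round 1: pos1(id10) recv 43: fwd; pos2(id73) recv 10: drop; pos3(id23) recv 73: fwd; pos4(id61) recv 23: drop; pos0(id43) recv 61: fwd
Round 2: pos2(id73) recv 43: drop; pos4(id61) recv 73: fwd; pos1(id10) recv 61: fwd
Round 3: pos0(id43) recv 73: fwd; pos2(id73) recv 61: drop
Round 4: pos1(id10) recv 73: fwd
Round 5: pos2(id73) recv 73: ELECTED
Message ID 43 originates at pos 0; dropped at pos 2 in round 2

Answer: 2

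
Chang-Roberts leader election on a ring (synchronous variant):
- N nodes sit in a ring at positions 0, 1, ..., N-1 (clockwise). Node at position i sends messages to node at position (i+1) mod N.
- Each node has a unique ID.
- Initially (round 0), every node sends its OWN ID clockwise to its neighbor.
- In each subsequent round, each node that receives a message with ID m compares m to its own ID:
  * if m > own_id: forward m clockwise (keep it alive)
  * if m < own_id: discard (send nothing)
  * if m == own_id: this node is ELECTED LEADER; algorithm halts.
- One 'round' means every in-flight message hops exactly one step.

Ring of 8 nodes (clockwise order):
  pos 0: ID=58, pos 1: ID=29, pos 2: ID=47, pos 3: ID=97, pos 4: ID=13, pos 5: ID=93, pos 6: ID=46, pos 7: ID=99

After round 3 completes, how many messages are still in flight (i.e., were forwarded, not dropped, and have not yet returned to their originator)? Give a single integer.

Answer: 2

Derivation:
Round 1: pos1(id29) recv 58: fwd; pos2(id47) recv 29: drop; pos3(id97) recv 47: drop; pos4(id13) recv 97: fwd; pos5(id93) recv 13: drop; pos6(id46) recv 93: fwd; pos7(id99) recv 46: drop; pos0(id58) recv 99: fwd
Round 2: pos2(id47) recv 58: fwd; pos5(id93) recv 97: fwd; pos7(id99) recv 93: drop; pos1(id29) recv 99: fwd
Round 3: pos3(id97) recv 58: drop; pos6(id46) recv 97: fwd; pos2(id47) recv 99: fwd
After round 3: 2 messages still in flight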